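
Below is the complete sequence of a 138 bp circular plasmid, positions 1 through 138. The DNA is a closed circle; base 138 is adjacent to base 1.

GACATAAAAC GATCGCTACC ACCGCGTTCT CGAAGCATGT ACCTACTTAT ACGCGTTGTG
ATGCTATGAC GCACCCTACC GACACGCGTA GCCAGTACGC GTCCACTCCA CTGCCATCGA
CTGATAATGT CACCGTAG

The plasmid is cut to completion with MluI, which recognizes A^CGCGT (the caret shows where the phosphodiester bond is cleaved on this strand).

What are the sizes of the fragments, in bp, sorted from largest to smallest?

MluI sites (ACGCGT) start at positions 51, 84, 97.
MluI cuts after the first base of each site, so after positions 51, 84, 97.
Circular molecule, 3 cuts → 3 fragments:
  52–84 → 33 bp
  85–97 → 13 bp
  98–138 then 1–51 → 41 + 51 = 92 bp
Sorted largest to smallest: 92, 33, 13 bp.

92, 33, 13 bp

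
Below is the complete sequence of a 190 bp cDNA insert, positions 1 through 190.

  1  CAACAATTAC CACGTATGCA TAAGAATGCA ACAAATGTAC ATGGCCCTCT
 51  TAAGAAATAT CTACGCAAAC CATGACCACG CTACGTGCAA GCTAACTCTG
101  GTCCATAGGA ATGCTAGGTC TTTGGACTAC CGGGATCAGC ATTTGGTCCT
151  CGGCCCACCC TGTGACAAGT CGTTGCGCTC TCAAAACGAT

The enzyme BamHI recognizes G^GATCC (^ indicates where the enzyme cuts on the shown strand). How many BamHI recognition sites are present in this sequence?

0

No occurrence of GGATCC is present in the sequence.
BamHI does not cut: 0 sites.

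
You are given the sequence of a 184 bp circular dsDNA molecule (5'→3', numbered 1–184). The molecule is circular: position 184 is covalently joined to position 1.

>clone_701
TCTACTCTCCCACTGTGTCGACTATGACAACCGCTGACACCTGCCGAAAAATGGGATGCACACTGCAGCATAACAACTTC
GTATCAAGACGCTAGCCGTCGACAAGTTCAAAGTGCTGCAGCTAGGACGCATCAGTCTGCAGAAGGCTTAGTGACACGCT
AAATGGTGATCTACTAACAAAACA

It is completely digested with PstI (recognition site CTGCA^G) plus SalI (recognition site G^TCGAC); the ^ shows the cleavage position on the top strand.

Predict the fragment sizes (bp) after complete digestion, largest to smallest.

60, 50, 31, 22, 21 bp

PstI sites (CTGCAG) start at positions 63, 116, 137.
PstI cuts after base 5 of each site (before the last base), so after positions 67, 120, 141.
SalI sites (GTCGAC) start at positions 17, 98.
SalI cuts after the first base of each site, so after positions 17, 98.
Combined cut positions: 17, 67, 98, 120, 141.
Circular molecule, 5 cuts → 5 fragments:
  18–67 → 50 bp
  68–98 → 31 bp
  99–120 → 22 bp
  121–141 → 21 bp
  142–184 then 1–17 → 43 + 17 = 60 bp
Sorted largest to smallest: 60, 50, 31, 22, 21 bp.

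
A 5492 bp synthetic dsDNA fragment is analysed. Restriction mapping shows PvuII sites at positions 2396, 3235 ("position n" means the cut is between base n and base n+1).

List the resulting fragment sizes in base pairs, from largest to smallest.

2396, 2257, 839 bp

Linear molecule, 2 cuts → 3 fragments:
  2396 − 0 = 2396 bp
  3235 − 2396 = 839 bp
  5492 − 3235 = 2257 bp
Sorted largest to smallest: 2396, 2257, 839 bp.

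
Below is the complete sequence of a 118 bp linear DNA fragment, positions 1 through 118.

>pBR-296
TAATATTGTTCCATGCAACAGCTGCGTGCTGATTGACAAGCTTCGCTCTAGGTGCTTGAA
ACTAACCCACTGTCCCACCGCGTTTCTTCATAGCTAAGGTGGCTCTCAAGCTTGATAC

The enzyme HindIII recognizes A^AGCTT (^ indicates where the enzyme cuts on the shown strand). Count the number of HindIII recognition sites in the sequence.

2

AAGCTT occurs starting at positions 38, 108.
HindIII cuts at 2 sites.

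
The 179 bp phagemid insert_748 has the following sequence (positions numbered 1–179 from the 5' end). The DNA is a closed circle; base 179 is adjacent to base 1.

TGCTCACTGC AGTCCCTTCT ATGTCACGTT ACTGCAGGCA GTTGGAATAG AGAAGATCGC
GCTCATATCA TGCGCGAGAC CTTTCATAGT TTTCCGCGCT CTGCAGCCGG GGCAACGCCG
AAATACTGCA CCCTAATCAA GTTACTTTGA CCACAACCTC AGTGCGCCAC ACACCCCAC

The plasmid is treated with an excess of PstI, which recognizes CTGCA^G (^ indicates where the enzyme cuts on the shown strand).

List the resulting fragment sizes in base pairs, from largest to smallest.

85, 69, 25 bp

PstI sites (CTGCAG) start at positions 7, 32, 101.
PstI cuts after base 5 of each site (before the last base), so after positions 11, 36, 105.
Circular molecule, 3 cuts → 3 fragments:
  12–36 → 25 bp
  37–105 → 69 bp
  106–179 then 1–11 → 74 + 11 = 85 bp
Sorted largest to smallest: 85, 69, 25 bp.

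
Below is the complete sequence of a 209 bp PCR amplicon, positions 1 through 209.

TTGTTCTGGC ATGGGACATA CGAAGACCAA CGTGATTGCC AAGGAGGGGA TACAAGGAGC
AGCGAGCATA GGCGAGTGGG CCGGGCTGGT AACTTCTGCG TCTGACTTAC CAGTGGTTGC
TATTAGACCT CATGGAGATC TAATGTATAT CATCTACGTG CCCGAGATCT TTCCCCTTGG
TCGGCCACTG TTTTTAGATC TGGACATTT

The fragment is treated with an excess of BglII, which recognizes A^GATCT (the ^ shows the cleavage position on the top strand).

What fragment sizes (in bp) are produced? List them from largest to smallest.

136, 31, 29, 13 bp

BglII sites (AGATCT) start at positions 136, 165, 196.
BglII cuts after the first base of each site, so after positions 136, 165, 196.
Linear molecule, 3 cuts → 4 fragments:
  1–136 → 136 bp
  137–165 → 29 bp
  166–196 → 31 bp
  197–209 → 13 bp
Sorted largest to smallest: 136, 31, 29, 13 bp.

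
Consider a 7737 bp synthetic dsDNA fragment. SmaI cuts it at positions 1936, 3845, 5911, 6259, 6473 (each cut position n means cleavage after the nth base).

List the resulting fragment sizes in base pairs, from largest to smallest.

Linear molecule, 5 cuts → 6 fragments:
  1936 − 0 = 1936 bp
  3845 − 1936 = 1909 bp
  5911 − 3845 = 2066 bp
  6259 − 5911 = 348 bp
  6473 − 6259 = 214 bp
  7737 − 6473 = 1264 bp
Sorted largest to smallest: 2066, 1936, 1909, 1264, 348, 214 bp.

2066, 1936, 1909, 1264, 348, 214 bp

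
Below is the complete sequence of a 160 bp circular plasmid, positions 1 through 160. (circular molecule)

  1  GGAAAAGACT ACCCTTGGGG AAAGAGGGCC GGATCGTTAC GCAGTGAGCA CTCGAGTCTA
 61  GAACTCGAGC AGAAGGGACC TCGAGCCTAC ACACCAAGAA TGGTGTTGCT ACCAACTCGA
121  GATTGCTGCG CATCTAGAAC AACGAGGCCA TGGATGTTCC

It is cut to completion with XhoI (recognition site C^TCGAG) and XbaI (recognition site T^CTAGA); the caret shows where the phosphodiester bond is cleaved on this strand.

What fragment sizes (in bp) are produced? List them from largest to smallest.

78, 36, 17, 16, 7, 6 bp

XhoI sites (CTCGAG) start at positions 51, 64, 80, 116.
XhoI cuts after the first base of each site, so after positions 51, 64, 80, 116.
XbaI sites (TCTAGA) start at positions 57, 133.
XbaI cuts after the first base of each site, so after positions 57, 133.
Combined cut positions: 51, 57, 64, 80, 116, 133.
Circular molecule, 6 cuts → 6 fragments:
  52–57 → 6 bp
  58–64 → 7 bp
  65–80 → 16 bp
  81–116 → 36 bp
  117–133 → 17 bp
  134–160 then 1–51 → 27 + 51 = 78 bp
Sorted largest to smallest: 78, 36, 17, 16, 7, 6 bp.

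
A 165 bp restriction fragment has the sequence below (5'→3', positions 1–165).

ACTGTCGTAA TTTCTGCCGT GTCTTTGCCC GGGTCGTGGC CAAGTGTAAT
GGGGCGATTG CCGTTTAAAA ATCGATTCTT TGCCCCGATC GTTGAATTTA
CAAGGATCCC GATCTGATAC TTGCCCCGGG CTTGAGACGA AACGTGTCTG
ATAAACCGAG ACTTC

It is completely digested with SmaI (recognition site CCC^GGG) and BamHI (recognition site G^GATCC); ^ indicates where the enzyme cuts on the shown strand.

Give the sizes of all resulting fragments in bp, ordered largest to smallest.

74, 38, 30, 23 bp

SmaI sites (CCCGGG) start at positions 28, 125.
SmaI cuts after base 3 of each site, so after positions 30, 127.
The BamHI site (GGATCC) starts at position 104.
BamHI cuts after the first base of each site, so after position 104.
Combined cut positions: 30, 104, 127.
Linear molecule, 3 cuts → 4 fragments:
  1–30 → 30 bp
  31–104 → 74 bp
  105–127 → 23 bp
  128–165 → 38 bp
Sorted largest to smallest: 74, 38, 30, 23 bp.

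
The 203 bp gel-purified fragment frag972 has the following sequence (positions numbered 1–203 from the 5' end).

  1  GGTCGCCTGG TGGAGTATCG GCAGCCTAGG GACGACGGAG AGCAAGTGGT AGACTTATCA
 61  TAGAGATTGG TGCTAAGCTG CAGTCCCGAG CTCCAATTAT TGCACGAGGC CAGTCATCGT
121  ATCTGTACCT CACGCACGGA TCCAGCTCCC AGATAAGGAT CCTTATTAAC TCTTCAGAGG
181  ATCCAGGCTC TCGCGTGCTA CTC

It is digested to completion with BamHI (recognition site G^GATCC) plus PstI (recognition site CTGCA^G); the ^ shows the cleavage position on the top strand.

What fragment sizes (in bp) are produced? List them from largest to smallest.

BamHI sites (GGATCC) start at positions 138, 157, 179.
BamHI cuts after the first base of each site, so after positions 138, 157, 179.
The PstI site (CTGCAG) starts at position 78.
PstI cuts after base 5 of each site (before the last base), so after position 82.
Combined cut positions: 82, 138, 157, 179.
Linear molecule, 4 cuts → 5 fragments:
  1–82 → 82 bp
  83–138 → 56 bp
  139–157 → 19 bp
  158–179 → 22 bp
  180–203 → 24 bp
Sorted largest to smallest: 82, 56, 24, 22, 19 bp.

82, 56, 24, 22, 19 bp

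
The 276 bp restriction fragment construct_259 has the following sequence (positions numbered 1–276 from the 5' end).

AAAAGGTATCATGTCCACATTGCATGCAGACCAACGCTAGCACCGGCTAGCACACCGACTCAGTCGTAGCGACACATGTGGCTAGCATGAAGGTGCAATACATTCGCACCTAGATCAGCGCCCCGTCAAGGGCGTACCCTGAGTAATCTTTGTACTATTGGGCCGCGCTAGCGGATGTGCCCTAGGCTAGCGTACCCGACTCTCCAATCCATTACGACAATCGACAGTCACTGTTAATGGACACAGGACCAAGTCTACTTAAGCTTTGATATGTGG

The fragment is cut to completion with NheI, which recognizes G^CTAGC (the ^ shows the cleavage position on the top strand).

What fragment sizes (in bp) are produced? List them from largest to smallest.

90, 86, 36, 35, 19, 10 bp

NheI sites (GCTAGC) start at positions 36, 46, 81, 167, 186.
NheI cuts after the first base of each site, so after positions 36, 46, 81, 167, 186.
Linear molecule, 5 cuts → 6 fragments:
  1–36 → 36 bp
  37–46 → 10 bp
  47–81 → 35 bp
  82–167 → 86 bp
  168–186 → 19 bp
  187–276 → 90 bp
Sorted largest to smallest: 90, 86, 36, 35, 19, 10 bp.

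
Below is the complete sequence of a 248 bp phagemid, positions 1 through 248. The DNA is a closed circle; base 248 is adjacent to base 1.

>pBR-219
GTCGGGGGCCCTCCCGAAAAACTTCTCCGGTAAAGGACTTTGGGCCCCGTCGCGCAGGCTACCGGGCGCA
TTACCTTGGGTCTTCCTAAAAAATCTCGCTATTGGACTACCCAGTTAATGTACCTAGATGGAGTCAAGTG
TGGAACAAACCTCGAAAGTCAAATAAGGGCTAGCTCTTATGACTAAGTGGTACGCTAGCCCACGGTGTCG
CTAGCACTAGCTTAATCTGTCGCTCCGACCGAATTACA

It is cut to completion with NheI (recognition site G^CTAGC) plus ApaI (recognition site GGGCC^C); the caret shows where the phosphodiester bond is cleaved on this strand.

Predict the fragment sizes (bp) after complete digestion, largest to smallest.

123, 48, 36, 25, 16 bp

NheI sites (GCTAGC) start at positions 169, 194, 210.
NheI cuts after the first base of each site, so after positions 169, 194, 210.
ApaI sites (GGGCCC) start at positions 6, 42.
ApaI cuts after base 5 of each site (before the last base), so after positions 10, 46.
Combined cut positions: 10, 46, 169, 194, 210.
Circular molecule, 5 cuts → 5 fragments:
  11–46 → 36 bp
  47–169 → 123 bp
  170–194 → 25 bp
  195–210 → 16 bp
  211–248 then 1–10 → 38 + 10 = 48 bp
Sorted largest to smallest: 123, 48, 36, 25, 16 bp.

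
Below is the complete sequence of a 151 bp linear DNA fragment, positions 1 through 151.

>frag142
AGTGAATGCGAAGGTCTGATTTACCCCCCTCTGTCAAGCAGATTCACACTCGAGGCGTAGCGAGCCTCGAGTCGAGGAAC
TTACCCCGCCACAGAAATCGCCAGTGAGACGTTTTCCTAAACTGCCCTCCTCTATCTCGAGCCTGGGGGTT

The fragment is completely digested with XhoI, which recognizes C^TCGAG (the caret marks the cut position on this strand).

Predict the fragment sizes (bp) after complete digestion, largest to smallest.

70, 49, 17, 15 bp

XhoI sites (CTCGAG) start at positions 49, 66, 136.
XhoI cuts after the first base of each site, so after positions 49, 66, 136.
Linear molecule, 3 cuts → 4 fragments:
  1–49 → 49 bp
  50–66 → 17 bp
  67–136 → 70 bp
  137–151 → 15 bp
Sorted largest to smallest: 70, 49, 17, 15 bp.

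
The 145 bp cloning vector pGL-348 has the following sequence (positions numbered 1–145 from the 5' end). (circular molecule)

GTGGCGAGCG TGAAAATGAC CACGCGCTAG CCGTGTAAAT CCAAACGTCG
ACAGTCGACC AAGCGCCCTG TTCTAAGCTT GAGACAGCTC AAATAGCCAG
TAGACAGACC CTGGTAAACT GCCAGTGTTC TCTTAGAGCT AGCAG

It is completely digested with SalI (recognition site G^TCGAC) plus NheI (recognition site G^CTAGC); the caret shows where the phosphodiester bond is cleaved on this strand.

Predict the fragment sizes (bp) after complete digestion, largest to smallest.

SalI sites (GTCGAC) start at positions 47, 54.
SalI cuts after the first base of each site, so after positions 47, 54.
NheI sites (GCTAGC) start at positions 26, 138.
NheI cuts after the first base of each site, so after positions 26, 138.
Combined cut positions: 26, 47, 54, 138.
Circular molecule, 4 cuts → 4 fragments:
  27–47 → 21 bp
  48–54 → 7 bp
  55–138 → 84 bp
  139–145 then 1–26 → 7 + 26 = 33 bp
Sorted largest to smallest: 84, 33, 21, 7 bp.

84, 33, 21, 7 bp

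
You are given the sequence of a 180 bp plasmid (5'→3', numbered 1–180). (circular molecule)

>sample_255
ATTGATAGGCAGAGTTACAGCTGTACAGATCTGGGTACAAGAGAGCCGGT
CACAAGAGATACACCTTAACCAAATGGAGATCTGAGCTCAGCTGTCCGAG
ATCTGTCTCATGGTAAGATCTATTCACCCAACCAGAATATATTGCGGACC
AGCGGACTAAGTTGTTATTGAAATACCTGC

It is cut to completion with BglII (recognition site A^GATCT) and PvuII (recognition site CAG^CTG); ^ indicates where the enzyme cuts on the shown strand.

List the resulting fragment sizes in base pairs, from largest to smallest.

BglII sites (AGATCT) start at positions 27, 78, 99, 116.
BglII cuts after the first base of each site, so after positions 27, 78, 99, 116.
PvuII sites (CAGCTG) start at positions 18, 89.
PvuII cuts after base 3 of each site, so after positions 20, 91.
Combined cut positions: 20, 27, 78, 91, 99, 116.
Circular molecule, 6 cuts → 6 fragments:
  21–27 → 7 bp
  28–78 → 51 bp
  79–91 → 13 bp
  92–99 → 8 bp
  100–116 → 17 bp
  117–180 then 1–20 → 64 + 20 = 84 bp
Sorted largest to smallest: 84, 51, 17, 13, 8, 7 bp.

84, 51, 17, 13, 8, 7 bp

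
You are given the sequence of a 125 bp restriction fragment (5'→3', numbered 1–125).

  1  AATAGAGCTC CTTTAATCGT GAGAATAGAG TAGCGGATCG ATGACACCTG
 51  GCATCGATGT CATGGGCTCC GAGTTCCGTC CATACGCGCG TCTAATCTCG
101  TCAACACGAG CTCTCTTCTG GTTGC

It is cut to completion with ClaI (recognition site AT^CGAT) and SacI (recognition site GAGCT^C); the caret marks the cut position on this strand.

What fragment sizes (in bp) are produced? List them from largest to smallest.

ClaI sites (ATCGAT) start at positions 37, 53.
ClaI cuts after base 2 of each site, so after positions 38, 54.
SacI sites (GAGCTC) start at positions 5, 108.
SacI cuts after base 5 of each site (before the last base), so after positions 9, 112.
Combined cut positions: 9, 38, 54, 112.
Linear molecule, 4 cuts → 5 fragments:
  1–9 → 9 bp
  10–38 → 29 bp
  39–54 → 16 bp
  55–112 → 58 bp
  113–125 → 13 bp
Sorted largest to smallest: 58, 29, 16, 13, 9 bp.

58, 29, 16, 13, 9 bp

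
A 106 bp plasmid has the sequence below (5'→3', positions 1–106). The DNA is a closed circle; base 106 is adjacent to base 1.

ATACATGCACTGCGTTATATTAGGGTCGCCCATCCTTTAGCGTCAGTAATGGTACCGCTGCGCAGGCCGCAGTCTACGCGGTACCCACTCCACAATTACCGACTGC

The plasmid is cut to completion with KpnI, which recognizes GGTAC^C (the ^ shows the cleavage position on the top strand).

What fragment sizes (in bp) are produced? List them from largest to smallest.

KpnI sites (GGTACC) start at positions 51, 80.
KpnI cuts after base 5 of each site (before the last base), so after positions 55, 84.
Circular molecule, 2 cuts → 2 fragments:
  56–84 → 29 bp
  85–106 then 1–55 → 22 + 55 = 77 bp
Sorted largest to smallest: 77, 29 bp.

77, 29 bp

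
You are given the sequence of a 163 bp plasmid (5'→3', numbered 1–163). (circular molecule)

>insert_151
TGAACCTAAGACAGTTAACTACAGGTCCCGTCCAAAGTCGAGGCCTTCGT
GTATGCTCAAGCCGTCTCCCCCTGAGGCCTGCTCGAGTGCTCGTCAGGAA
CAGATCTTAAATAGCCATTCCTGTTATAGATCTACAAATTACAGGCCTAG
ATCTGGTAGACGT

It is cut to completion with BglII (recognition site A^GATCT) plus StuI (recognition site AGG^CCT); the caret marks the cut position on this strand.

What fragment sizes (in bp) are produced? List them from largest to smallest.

BglII sites (AGATCT) start at positions 102, 128, 149.
BglII cuts after the first base of each site, so after positions 102, 128, 149.
StuI sites (AGGCCT) start at positions 41, 75, 143.
StuI cuts after base 3 of each site, so after positions 43, 77, 145.
Combined cut positions: 43, 77, 102, 128, 145, 149.
Circular molecule, 6 cuts → 6 fragments:
  44–77 → 34 bp
  78–102 → 25 bp
  103–128 → 26 bp
  129–145 → 17 bp
  146–149 → 4 bp
  150–163 then 1–43 → 14 + 43 = 57 bp
Sorted largest to smallest: 57, 34, 26, 25, 17, 4 bp.

57, 34, 26, 25, 17, 4 bp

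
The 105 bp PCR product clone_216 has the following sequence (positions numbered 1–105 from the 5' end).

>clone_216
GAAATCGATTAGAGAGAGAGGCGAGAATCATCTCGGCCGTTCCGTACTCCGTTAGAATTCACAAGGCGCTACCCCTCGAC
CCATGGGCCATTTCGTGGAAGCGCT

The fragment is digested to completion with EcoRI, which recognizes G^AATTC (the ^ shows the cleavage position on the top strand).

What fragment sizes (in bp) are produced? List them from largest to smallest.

The EcoRI site (GAATTC) starts at position 55.
EcoRI cuts after the first base of each site, so after position 55.
Linear molecule, 1 cut → 2 fragments:
  1–55 → 55 bp
  56–105 → 50 bp
Sorted largest to smallest: 55, 50 bp.

55, 50 bp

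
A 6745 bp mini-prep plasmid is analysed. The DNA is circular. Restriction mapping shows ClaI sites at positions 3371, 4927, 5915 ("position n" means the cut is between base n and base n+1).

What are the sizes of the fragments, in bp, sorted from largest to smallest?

Circular molecule, 3 cuts → 3 fragments:
  4927 − 3371 = 1556 bp
  5915 − 4927 = 988 bp
  wrap: 6745 − 5915 + 3371 = 4201 bp
Sorted largest to smallest: 4201, 1556, 988 bp.

4201, 1556, 988 bp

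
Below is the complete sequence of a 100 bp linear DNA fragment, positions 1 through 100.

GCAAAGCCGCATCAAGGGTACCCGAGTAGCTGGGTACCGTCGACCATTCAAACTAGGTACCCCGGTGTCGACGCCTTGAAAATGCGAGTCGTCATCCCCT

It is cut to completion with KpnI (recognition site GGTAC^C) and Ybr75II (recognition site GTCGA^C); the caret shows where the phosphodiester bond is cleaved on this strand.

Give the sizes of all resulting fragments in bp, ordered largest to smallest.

29, 21, 17, 16, 11, 6 bp

KpnI sites (GGTACC) start at positions 17, 33, 56.
KpnI cuts after base 5 of each site (before the last base), so after positions 21, 37, 60.
Ybr75II sites (GTCGAC) start at positions 39, 67.
Ybr75II cuts after base 5 of each site (before the last base), so after positions 43, 71.
Combined cut positions: 21, 37, 43, 60, 71.
Linear molecule, 5 cuts → 6 fragments:
  1–21 → 21 bp
  22–37 → 16 bp
  38–43 → 6 bp
  44–60 → 17 bp
  61–71 → 11 bp
  72–100 → 29 bp
Sorted largest to smallest: 29, 21, 17, 16, 11, 6 bp.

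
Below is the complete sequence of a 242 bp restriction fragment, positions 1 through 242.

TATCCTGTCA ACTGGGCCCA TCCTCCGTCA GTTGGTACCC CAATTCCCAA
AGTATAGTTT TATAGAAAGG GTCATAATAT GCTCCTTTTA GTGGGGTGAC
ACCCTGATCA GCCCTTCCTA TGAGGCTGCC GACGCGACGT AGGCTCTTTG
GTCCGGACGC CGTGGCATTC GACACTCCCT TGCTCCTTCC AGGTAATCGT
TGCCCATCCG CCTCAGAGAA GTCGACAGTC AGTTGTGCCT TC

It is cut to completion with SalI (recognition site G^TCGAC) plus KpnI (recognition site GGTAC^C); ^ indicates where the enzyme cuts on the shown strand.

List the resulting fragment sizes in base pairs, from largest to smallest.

The SalI site (GTCGAC) starts at position 221.
SalI cuts after the first base of each site, so after position 221.
The KpnI site (GGTACC) starts at position 34.
KpnI cuts after base 5 of each site (before the last base), so after position 38.
Combined cut positions: 38, 221.
Linear molecule, 2 cuts → 3 fragments:
  1–38 → 38 bp
  39–221 → 183 bp
  222–242 → 21 bp
Sorted largest to smallest: 183, 38, 21 bp.

183, 38, 21 bp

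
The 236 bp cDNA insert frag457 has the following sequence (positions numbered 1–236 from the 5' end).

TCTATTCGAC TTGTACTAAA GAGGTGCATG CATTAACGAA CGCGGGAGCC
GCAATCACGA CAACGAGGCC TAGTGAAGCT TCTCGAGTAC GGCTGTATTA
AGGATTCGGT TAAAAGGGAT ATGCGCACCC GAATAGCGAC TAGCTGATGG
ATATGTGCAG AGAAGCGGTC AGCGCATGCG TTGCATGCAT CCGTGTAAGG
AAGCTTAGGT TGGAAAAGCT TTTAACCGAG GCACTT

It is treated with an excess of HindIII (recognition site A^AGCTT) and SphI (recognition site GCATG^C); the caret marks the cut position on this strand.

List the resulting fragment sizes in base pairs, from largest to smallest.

102, 46, 30, 20, 15, 14, 9 bp

HindIII sites (AAGCTT) start at positions 76, 201, 216.
HindIII cuts after the first base of each site, so after positions 76, 201, 216.
SphI sites (GCATGC) start at positions 26, 174, 183.
SphI cuts after base 5 of each site (before the last base), so after positions 30, 178, 187.
Combined cut positions: 30, 76, 178, 187, 201, 216.
Linear molecule, 6 cuts → 7 fragments:
  1–30 → 30 bp
  31–76 → 46 bp
  77–178 → 102 bp
  179–187 → 9 bp
  188–201 → 14 bp
  202–216 → 15 bp
  217–236 → 20 bp
Sorted largest to smallest: 102, 46, 30, 20, 15, 14, 9 bp.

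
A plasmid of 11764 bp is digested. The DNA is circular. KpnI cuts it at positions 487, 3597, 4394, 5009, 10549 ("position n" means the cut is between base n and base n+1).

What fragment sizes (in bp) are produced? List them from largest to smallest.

Circular molecule, 5 cuts → 5 fragments:
  3597 − 487 = 3110 bp
  4394 − 3597 = 797 bp
  5009 − 4394 = 615 bp
  10549 − 5009 = 5540 bp
  wrap: 11764 − 10549 + 487 = 1702 bp
Sorted largest to smallest: 5540, 3110, 1702, 797, 615 bp.

5540, 3110, 1702, 797, 615 bp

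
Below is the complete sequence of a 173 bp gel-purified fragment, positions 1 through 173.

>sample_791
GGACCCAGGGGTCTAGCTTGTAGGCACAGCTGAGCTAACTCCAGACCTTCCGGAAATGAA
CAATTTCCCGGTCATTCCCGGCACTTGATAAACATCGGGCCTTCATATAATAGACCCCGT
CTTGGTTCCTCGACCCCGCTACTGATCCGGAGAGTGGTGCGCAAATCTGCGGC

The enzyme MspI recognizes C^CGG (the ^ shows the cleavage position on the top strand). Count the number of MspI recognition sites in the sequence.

CCGG occurs starting at positions 50, 68, 78, 147.
MspI cuts at 4 sites.

4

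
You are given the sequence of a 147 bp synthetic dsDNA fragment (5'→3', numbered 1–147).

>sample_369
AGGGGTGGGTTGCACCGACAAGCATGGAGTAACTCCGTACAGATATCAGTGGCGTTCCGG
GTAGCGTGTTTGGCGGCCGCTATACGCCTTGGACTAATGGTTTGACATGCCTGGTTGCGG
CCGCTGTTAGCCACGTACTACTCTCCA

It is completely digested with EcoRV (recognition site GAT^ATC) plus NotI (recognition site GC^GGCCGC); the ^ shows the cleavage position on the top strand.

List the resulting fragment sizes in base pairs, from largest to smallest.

The EcoRV site (GATATC) starts at position 42.
EcoRV cuts after base 3 of each site, so after position 44.
NotI sites (GCGGCCGC) start at positions 73, 117.
NotI cuts after base 2 of each site, so after positions 74, 118.
Combined cut positions: 44, 74, 118.
Linear molecule, 3 cuts → 4 fragments:
  1–44 → 44 bp
  45–74 → 30 bp
  75–118 → 44 bp
  119–147 → 29 bp
Sorted largest to smallest: 44, 44, 30, 29 bp.

44, 44, 30, 29 bp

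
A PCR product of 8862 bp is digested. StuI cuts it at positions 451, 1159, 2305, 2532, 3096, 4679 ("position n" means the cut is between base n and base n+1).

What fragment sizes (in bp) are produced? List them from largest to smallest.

4183, 1583, 1146, 708, 564, 451, 227 bp

Linear molecule, 6 cuts → 7 fragments:
  451 − 0 = 451 bp
  1159 − 451 = 708 bp
  2305 − 1159 = 1146 bp
  2532 − 2305 = 227 bp
  3096 − 2532 = 564 bp
  4679 − 3096 = 1583 bp
  8862 − 4679 = 4183 bp
Sorted largest to smallest: 4183, 1583, 1146, 708, 564, 451, 227 bp.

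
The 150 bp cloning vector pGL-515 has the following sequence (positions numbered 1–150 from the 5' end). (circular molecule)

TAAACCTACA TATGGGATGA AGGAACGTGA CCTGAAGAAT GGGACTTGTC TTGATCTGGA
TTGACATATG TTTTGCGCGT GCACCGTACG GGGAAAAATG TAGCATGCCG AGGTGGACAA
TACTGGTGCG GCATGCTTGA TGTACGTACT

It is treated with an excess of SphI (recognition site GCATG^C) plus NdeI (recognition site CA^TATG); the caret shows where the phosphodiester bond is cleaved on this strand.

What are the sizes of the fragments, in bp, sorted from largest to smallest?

56, 41, 28, 25 bp

SphI sites (GCATGC) start at positions 103, 131.
SphI cuts after base 5 of each site (before the last base), so after positions 107, 135.
NdeI sites (CATATG) start at positions 9, 65.
NdeI cuts after base 2 of each site, so after positions 10, 66.
Combined cut positions: 10, 66, 107, 135.
Circular molecule, 4 cuts → 4 fragments:
  11–66 → 56 bp
  67–107 → 41 bp
  108–135 → 28 bp
  136–150 then 1–10 → 15 + 10 = 25 bp
Sorted largest to smallest: 56, 41, 28, 25 bp.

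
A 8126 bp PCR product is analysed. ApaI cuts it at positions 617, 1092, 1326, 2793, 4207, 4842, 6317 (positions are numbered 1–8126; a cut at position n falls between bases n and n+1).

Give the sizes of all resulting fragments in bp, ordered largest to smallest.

Linear molecule, 7 cuts → 8 fragments:
  617 − 0 = 617 bp
  1092 − 617 = 475 bp
  1326 − 1092 = 234 bp
  2793 − 1326 = 1467 bp
  4207 − 2793 = 1414 bp
  4842 − 4207 = 635 bp
  6317 − 4842 = 1475 bp
  8126 − 6317 = 1809 bp
Sorted largest to smallest: 1809, 1475, 1467, 1414, 635, 617, 475, 234 bp.

1809, 1475, 1467, 1414, 635, 617, 475, 234 bp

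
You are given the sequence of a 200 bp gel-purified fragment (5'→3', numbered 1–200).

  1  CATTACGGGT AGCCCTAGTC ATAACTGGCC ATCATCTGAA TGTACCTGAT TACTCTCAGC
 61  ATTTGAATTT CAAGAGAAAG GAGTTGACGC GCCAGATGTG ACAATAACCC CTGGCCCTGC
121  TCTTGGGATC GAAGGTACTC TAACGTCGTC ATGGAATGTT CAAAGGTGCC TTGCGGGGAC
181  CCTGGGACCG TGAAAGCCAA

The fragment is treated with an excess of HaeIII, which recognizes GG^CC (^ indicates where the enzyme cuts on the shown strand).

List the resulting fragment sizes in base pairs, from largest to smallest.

HaeIII sites (GGCC) start at positions 27, 113.
HaeIII cuts after base 2 of each site, so after positions 28, 114.
Linear molecule, 2 cuts → 3 fragments:
  1–28 → 28 bp
  29–114 → 86 bp
  115–200 → 86 bp
Sorted largest to smallest: 86, 86, 28 bp.

86, 86, 28 bp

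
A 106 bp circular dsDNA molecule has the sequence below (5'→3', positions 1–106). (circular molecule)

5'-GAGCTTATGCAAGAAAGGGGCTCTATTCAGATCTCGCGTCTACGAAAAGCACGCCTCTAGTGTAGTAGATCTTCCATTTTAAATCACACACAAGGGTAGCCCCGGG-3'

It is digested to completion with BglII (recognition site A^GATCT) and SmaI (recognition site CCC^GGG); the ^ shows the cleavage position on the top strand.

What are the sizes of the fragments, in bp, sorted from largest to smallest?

BglII sites (AGATCT) start at positions 29, 67.
BglII cuts after the first base of each site, so after positions 29, 67.
The SmaI site (CCCGGG) starts at position 101.
SmaI cuts after base 3 of each site, so after position 103.
Combined cut positions: 29, 67, 103.
Circular molecule, 3 cuts → 3 fragments:
  30–67 → 38 bp
  68–103 → 36 bp
  104–106 then 1–29 → 3 + 29 = 32 bp
Sorted largest to smallest: 38, 36, 32 bp.

38, 36, 32 bp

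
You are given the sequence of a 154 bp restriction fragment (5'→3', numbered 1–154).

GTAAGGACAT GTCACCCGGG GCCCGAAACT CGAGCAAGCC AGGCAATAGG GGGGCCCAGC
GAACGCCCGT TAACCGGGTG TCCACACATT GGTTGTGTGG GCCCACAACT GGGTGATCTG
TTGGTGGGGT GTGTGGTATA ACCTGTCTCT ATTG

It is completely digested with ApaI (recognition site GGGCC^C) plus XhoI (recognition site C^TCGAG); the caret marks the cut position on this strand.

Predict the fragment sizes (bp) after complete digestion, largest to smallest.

51, 47, 27, 23, 6 bp

ApaI sites (GGGCCC) start at positions 19, 52, 99.
ApaI cuts after base 5 of each site (before the last base), so after positions 23, 56, 103.
The XhoI site (CTCGAG) starts at position 29.
XhoI cuts after the first base of each site, so after position 29.
Combined cut positions: 23, 29, 56, 103.
Linear molecule, 4 cuts → 5 fragments:
  1–23 → 23 bp
  24–29 → 6 bp
  30–56 → 27 bp
  57–103 → 47 bp
  104–154 → 51 bp
Sorted largest to smallest: 51, 47, 27, 23, 6 bp.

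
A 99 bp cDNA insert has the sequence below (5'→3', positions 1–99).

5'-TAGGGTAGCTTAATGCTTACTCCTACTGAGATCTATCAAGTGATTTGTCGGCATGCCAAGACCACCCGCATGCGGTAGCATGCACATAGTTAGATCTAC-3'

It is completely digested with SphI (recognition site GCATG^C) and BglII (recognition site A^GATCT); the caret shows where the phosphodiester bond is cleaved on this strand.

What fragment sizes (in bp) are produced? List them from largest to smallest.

SphI sites (GCATGC) start at positions 51, 68, 78.
SphI cuts after base 5 of each site (before the last base), so after positions 55, 72, 82.
BglII sites (AGATCT) start at positions 29, 92.
BglII cuts after the first base of each site, so after positions 29, 92.
Combined cut positions: 29, 55, 72, 82, 92.
Linear molecule, 5 cuts → 6 fragments:
  1–29 → 29 bp
  30–55 → 26 bp
  56–72 → 17 bp
  73–82 → 10 bp
  83–92 → 10 bp
  93–99 → 7 bp
Sorted largest to smallest: 29, 26, 17, 10, 10, 7 bp.

29, 26, 17, 10, 10, 7 bp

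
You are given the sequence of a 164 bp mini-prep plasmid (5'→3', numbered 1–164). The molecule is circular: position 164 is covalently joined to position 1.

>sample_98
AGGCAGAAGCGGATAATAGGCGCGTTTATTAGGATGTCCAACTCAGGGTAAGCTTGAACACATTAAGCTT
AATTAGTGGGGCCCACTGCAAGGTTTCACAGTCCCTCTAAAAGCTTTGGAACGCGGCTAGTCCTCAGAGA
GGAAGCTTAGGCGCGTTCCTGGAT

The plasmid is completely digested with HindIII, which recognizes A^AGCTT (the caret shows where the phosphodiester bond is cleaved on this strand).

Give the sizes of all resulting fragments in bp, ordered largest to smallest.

HindIII sites (AAGCTT) start at positions 50, 65, 111, 143.
HindIII cuts after the first base of each site, so after positions 50, 65, 111, 143.
Circular molecule, 4 cuts → 4 fragments:
  51–65 → 15 bp
  66–111 → 46 bp
  112–143 → 32 bp
  144–164 then 1–50 → 21 + 50 = 71 bp
Sorted largest to smallest: 71, 46, 32, 15 bp.

71, 46, 32, 15 bp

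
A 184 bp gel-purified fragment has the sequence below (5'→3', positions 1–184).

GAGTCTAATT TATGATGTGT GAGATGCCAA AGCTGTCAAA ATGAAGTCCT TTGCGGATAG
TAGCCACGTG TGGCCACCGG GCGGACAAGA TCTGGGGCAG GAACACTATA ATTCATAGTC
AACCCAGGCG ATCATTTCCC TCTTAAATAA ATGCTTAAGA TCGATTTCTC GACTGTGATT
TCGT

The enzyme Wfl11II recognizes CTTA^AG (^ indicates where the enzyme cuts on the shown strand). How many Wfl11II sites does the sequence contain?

CTTAAG occurs starting at position 154.
Wfl11II cuts at 1 site.

1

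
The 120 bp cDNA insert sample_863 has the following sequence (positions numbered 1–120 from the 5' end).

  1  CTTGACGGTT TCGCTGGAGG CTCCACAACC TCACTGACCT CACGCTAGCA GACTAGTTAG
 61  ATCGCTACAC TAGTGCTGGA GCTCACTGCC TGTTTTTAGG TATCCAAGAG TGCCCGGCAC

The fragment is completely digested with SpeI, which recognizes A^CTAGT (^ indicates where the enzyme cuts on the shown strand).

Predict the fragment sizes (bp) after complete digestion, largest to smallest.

SpeI sites (ACTAGT) start at positions 52, 69.
SpeI cuts after the first base of each site, so after positions 52, 69.
Linear molecule, 2 cuts → 3 fragments:
  1–52 → 52 bp
  53–69 → 17 bp
  70–120 → 51 bp
Sorted largest to smallest: 52, 51, 17 bp.

52, 51, 17 bp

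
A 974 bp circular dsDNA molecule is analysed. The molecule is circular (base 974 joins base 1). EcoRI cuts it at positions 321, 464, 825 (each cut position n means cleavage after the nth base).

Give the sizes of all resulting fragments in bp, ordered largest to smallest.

Circular molecule, 3 cuts → 3 fragments:
  464 − 321 = 143 bp
  825 − 464 = 361 bp
  wrap: 974 − 825 + 321 = 470 bp
Sorted largest to smallest: 470, 361, 143 bp.

470, 361, 143 bp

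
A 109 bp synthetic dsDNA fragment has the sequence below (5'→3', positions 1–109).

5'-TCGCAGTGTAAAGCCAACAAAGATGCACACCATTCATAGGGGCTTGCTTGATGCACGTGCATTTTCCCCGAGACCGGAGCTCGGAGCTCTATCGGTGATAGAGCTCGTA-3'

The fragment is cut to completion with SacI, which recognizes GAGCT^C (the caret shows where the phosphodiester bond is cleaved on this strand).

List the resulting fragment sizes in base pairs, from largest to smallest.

SacI sites (GAGCTC) start at positions 77, 84, 101.
SacI cuts after base 5 of each site (before the last base), so after positions 81, 88, 105.
Linear molecule, 3 cuts → 4 fragments:
  1–81 → 81 bp
  82–88 → 7 bp
  89–105 → 17 bp
  106–109 → 4 bp
Sorted largest to smallest: 81, 17, 7, 4 bp.

81, 17, 7, 4 bp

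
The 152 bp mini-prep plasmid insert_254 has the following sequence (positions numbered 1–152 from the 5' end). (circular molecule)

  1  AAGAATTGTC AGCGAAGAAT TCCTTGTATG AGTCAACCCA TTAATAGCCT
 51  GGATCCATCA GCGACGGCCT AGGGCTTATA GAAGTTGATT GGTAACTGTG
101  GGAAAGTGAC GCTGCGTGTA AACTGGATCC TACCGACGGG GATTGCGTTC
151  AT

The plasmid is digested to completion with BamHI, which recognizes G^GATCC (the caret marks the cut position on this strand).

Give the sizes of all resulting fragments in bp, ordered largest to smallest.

78, 74 bp

BamHI sites (GGATCC) start at positions 51, 125.
BamHI cuts after the first base of each site, so after positions 51, 125.
Circular molecule, 2 cuts → 2 fragments:
  52–125 → 74 bp
  126–152 then 1–51 → 27 + 51 = 78 bp
Sorted largest to smallest: 78, 74 bp.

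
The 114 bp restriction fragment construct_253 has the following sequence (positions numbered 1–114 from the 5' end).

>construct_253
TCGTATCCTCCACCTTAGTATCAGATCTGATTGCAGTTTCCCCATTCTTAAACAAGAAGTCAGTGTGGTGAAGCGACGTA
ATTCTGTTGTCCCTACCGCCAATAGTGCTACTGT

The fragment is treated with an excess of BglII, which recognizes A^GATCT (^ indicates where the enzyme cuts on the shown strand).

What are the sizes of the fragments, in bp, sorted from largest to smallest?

91, 23 bp

The BglII site (AGATCT) starts at position 23.
BglII cuts after the first base of each site, so after position 23.
Linear molecule, 1 cut → 2 fragments:
  1–23 → 23 bp
  24–114 → 91 bp
Sorted largest to smallest: 91, 23 bp.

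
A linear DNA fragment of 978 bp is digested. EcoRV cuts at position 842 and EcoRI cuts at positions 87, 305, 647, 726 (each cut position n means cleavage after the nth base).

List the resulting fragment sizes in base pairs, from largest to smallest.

342, 218, 136, 116, 87, 79 bp

Combined cut positions (sorted): 87, 305, 647, 726, 842.
Linear molecule, 5 cuts → 6 fragments:
  87 − 0 = 87 bp
  305 − 87 = 218 bp
  647 − 305 = 342 bp
  726 − 647 = 79 bp
  842 − 726 = 116 bp
  978 − 842 = 136 bp
Sorted largest to smallest: 342, 218, 136, 116, 87, 79 bp.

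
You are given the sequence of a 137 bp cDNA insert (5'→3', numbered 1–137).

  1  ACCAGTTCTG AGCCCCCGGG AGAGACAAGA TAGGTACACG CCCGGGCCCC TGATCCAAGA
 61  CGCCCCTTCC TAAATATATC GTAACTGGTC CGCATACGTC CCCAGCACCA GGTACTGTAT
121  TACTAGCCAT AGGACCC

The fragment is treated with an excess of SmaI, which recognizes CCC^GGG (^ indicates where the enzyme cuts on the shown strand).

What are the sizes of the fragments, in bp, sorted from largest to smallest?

SmaI sites (CCCGGG) start at positions 15, 41.
SmaI cuts after base 3 of each site, so after positions 17, 43.
Linear molecule, 2 cuts → 3 fragments:
  1–17 → 17 bp
  18–43 → 26 bp
  44–137 → 94 bp
Sorted largest to smallest: 94, 26, 17 bp.

94, 26, 17 bp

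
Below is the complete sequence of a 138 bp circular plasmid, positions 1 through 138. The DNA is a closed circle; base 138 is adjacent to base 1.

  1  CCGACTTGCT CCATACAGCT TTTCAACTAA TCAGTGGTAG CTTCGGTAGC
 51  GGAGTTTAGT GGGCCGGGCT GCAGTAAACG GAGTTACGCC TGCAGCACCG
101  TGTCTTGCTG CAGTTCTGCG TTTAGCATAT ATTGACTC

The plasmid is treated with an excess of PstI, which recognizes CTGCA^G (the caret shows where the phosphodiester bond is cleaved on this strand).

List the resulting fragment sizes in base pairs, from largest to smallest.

PstI sites (CTGCAG) start at positions 69, 90, 108.
PstI cuts after base 5 of each site (before the last base), so after positions 73, 94, 112.
Circular molecule, 3 cuts → 3 fragments:
  74–94 → 21 bp
  95–112 → 18 bp
  113–138 then 1–73 → 26 + 73 = 99 bp
Sorted largest to smallest: 99, 21, 18 bp.

99, 21, 18 bp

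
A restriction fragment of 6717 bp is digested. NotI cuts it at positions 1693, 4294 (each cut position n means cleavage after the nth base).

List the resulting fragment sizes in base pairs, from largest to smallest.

Linear molecule, 2 cuts → 3 fragments:
  1693 − 0 = 1693 bp
  4294 − 1693 = 2601 bp
  6717 − 4294 = 2423 bp
Sorted largest to smallest: 2601, 2423, 1693 bp.

2601, 2423, 1693 bp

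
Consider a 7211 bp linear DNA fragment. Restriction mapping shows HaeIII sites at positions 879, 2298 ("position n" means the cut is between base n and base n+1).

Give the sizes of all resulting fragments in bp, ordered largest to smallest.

Linear molecule, 2 cuts → 3 fragments:
  879 − 0 = 879 bp
  2298 − 879 = 1419 bp
  7211 − 2298 = 4913 bp
Sorted largest to smallest: 4913, 1419, 879 bp.

4913, 1419, 879 bp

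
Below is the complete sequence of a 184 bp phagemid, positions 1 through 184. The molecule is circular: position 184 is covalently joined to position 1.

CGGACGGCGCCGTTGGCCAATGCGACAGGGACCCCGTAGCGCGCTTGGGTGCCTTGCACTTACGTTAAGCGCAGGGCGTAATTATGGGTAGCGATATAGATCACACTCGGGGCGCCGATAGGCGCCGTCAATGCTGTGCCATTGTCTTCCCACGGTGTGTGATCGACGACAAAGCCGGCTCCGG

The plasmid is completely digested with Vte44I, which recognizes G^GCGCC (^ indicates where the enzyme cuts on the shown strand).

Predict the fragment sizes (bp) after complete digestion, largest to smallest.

Vte44I sites (GGCGCC) start at positions 6, 111, 121.
Vte44I cuts after the first base of each site, so after positions 6, 111, 121.
Circular molecule, 3 cuts → 3 fragments:
  7–111 → 105 bp
  112–121 → 10 bp
  122–184 then 1–6 → 63 + 6 = 69 bp
Sorted largest to smallest: 105, 69, 10 bp.

105, 69, 10 bp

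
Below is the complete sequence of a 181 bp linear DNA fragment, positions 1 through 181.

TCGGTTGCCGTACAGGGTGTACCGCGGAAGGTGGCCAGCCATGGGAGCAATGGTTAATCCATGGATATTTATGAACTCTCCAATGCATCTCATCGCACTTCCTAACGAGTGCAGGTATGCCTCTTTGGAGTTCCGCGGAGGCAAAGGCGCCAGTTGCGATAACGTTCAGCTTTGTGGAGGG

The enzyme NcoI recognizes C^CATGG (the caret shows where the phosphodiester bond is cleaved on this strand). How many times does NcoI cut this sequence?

2

CCATGG occurs starting at positions 39, 59.
NcoI cuts at 2 sites.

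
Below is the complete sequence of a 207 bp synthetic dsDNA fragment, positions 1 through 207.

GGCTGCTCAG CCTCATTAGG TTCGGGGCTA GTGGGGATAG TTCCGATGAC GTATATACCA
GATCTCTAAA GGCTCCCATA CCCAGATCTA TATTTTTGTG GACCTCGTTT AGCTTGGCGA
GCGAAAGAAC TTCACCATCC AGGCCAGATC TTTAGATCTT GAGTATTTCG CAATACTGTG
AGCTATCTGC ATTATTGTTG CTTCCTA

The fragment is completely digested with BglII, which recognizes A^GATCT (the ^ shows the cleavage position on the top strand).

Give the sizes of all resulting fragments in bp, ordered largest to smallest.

BglII sites (AGATCT) start at positions 60, 84, 146, 154.
BglII cuts after the first base of each site, so after positions 60, 84, 146, 154.
Linear molecule, 4 cuts → 5 fragments:
  1–60 → 60 bp
  61–84 → 24 bp
  85–146 → 62 bp
  147–154 → 8 bp
  155–207 → 53 bp
Sorted largest to smallest: 62, 60, 53, 24, 8 bp.

62, 60, 53, 24, 8 bp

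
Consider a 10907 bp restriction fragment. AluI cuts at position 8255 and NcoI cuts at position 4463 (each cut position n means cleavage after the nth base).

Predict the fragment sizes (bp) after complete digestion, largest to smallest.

4463, 3792, 2652 bp

Combined cut positions (sorted): 4463, 8255.
Linear molecule, 2 cuts → 3 fragments:
  4463 − 0 = 4463 bp
  8255 − 4463 = 3792 bp
  10907 − 8255 = 2652 bp
Sorted largest to smallest: 4463, 3792, 2652 bp.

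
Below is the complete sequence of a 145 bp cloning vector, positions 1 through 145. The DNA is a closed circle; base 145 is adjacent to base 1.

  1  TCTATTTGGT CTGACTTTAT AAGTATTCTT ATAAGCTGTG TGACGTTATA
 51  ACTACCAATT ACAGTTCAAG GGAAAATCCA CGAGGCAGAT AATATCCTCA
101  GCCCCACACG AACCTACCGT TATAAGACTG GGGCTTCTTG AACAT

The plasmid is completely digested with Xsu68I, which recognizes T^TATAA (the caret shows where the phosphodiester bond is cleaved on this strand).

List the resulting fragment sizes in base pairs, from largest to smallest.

Xsu68I sites (TTATAA) start at positions 17, 29, 46, 120.
Xsu68I cuts after the first base of each site, so after positions 17, 29, 46, 120.
Circular molecule, 4 cuts → 4 fragments:
  18–29 → 12 bp
  30–46 → 17 bp
  47–120 → 74 bp
  121–145 then 1–17 → 25 + 17 = 42 bp
Sorted largest to smallest: 74, 42, 17, 12 bp.

74, 42, 17, 12 bp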